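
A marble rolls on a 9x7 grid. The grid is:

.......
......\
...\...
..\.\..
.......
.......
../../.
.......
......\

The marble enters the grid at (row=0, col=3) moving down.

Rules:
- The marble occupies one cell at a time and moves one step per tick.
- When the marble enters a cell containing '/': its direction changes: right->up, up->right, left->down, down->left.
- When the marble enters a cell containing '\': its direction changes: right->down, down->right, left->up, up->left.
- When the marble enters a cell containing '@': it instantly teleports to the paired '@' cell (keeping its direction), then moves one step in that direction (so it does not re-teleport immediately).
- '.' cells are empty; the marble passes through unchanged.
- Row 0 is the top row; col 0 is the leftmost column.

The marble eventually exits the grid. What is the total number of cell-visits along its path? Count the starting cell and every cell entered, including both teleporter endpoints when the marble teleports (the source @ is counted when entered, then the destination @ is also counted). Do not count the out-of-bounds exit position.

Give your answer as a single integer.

Answer: 6

Derivation:
Step 1: enter (0,3), '.' pass, move down to (1,3)
Step 2: enter (1,3), '.' pass, move down to (2,3)
Step 3: enter (2,3), '\' deflects down->right, move right to (2,4)
Step 4: enter (2,4), '.' pass, move right to (2,5)
Step 5: enter (2,5), '.' pass, move right to (2,6)
Step 6: enter (2,6), '.' pass, move right to (2,7)
Step 7: at (2,7) — EXIT via right edge, pos 2
Path length (cell visits): 6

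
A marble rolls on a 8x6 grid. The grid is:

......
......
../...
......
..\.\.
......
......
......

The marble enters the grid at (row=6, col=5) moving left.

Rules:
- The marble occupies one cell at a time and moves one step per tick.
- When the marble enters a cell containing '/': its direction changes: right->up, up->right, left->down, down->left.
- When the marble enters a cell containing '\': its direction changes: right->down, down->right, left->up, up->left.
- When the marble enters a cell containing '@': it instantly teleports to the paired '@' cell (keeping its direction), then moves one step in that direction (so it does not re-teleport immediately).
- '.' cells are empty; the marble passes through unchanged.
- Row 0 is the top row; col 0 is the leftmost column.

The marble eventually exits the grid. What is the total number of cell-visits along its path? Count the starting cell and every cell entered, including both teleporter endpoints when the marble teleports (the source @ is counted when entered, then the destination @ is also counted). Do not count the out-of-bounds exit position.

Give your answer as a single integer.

Step 1: enter (6,5), '.' pass, move left to (6,4)
Step 2: enter (6,4), '.' pass, move left to (6,3)
Step 3: enter (6,3), '.' pass, move left to (6,2)
Step 4: enter (6,2), '.' pass, move left to (6,1)
Step 5: enter (6,1), '.' pass, move left to (6,0)
Step 6: enter (6,0), '.' pass, move left to (6,-1)
Step 7: at (6,-1) — EXIT via left edge, pos 6
Path length (cell visits): 6

Answer: 6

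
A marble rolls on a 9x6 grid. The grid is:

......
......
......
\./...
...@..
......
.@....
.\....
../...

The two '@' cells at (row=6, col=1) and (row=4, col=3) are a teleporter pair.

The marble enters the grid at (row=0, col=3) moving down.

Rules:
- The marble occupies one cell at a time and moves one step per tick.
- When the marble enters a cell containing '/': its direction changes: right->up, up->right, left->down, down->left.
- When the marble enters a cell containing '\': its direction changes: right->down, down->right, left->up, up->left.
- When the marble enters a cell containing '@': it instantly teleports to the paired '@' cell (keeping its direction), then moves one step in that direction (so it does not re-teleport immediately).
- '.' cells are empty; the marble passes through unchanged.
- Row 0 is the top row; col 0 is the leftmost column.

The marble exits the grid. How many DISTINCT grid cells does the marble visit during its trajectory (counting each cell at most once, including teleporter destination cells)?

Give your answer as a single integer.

Step 1: enter (0,3), '.' pass, move down to (1,3)
Step 2: enter (1,3), '.' pass, move down to (2,3)
Step 3: enter (2,3), '.' pass, move down to (3,3)
Step 4: enter (3,3), '.' pass, move down to (4,3)
Step 5: enter (4,3), '@' teleport (4,3)->(6,1), also enter (6,1), move down to (7,1)
Step 6: enter (7,1), '\' deflects down->right, move right to (7,2)
Step 7: enter (7,2), '.' pass, move right to (7,3)
Step 8: enter (7,3), '.' pass, move right to (7,4)
Step 9: enter (7,4), '.' pass, move right to (7,5)
Step 10: enter (7,5), '.' pass, move right to (7,6)
Step 11: at (7,6) — EXIT via right edge, pos 7
Distinct cells visited: 11 (path length 11)

Answer: 11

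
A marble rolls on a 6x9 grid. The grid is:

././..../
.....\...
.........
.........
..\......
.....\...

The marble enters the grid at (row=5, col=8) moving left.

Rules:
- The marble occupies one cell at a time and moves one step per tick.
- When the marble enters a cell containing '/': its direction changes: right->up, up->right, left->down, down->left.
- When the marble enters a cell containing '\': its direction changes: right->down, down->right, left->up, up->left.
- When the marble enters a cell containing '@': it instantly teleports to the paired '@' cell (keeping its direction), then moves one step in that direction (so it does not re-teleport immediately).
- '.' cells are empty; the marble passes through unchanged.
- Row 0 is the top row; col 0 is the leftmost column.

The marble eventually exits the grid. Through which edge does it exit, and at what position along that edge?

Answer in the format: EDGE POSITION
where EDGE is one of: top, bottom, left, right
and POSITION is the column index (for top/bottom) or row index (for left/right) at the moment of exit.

Step 1: enter (5,8), '.' pass, move left to (5,7)
Step 2: enter (5,7), '.' pass, move left to (5,6)
Step 3: enter (5,6), '.' pass, move left to (5,5)
Step 4: enter (5,5), '\' deflects left->up, move up to (4,5)
Step 5: enter (4,5), '.' pass, move up to (3,5)
Step 6: enter (3,5), '.' pass, move up to (2,5)
Step 7: enter (2,5), '.' pass, move up to (1,5)
Step 8: enter (1,5), '\' deflects up->left, move left to (1,4)
Step 9: enter (1,4), '.' pass, move left to (1,3)
Step 10: enter (1,3), '.' pass, move left to (1,2)
Step 11: enter (1,2), '.' pass, move left to (1,1)
Step 12: enter (1,1), '.' pass, move left to (1,0)
Step 13: enter (1,0), '.' pass, move left to (1,-1)
Step 14: at (1,-1) — EXIT via left edge, pos 1

Answer: left 1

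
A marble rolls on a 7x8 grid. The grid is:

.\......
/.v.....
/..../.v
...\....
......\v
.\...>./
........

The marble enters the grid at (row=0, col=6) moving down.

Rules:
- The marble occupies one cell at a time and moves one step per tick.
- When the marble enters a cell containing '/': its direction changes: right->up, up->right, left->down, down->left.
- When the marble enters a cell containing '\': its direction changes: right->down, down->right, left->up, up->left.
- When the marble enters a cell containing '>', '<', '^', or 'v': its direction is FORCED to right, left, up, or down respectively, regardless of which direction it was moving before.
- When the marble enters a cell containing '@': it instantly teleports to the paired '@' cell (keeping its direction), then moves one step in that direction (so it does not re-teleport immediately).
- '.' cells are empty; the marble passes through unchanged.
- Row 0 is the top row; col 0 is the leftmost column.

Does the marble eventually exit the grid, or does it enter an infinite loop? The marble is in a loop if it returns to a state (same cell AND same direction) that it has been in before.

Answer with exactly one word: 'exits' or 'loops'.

Answer: loops

Derivation:
Step 1: enter (0,6), '.' pass, move down to (1,6)
Step 2: enter (1,6), '.' pass, move down to (2,6)
Step 3: enter (2,6), '.' pass, move down to (3,6)
Step 4: enter (3,6), '.' pass, move down to (4,6)
Step 5: enter (4,6), '\' deflects down->right, move right to (4,7)
Step 6: enter (4,7), 'v' forces right->down, move down to (5,7)
Step 7: enter (5,7), '/' deflects down->left, move left to (5,6)
Step 8: enter (5,6), '.' pass, move left to (5,5)
Step 9: enter (5,5), '>' forces left->right, move right to (5,6)
Step 10: enter (5,6), '.' pass, move right to (5,7)
Step 11: enter (5,7), '/' deflects right->up, move up to (4,7)
Step 12: enter (4,7), 'v' forces up->down, move down to (5,7)
Step 13: at (5,7) dir=down — LOOP DETECTED (seen before)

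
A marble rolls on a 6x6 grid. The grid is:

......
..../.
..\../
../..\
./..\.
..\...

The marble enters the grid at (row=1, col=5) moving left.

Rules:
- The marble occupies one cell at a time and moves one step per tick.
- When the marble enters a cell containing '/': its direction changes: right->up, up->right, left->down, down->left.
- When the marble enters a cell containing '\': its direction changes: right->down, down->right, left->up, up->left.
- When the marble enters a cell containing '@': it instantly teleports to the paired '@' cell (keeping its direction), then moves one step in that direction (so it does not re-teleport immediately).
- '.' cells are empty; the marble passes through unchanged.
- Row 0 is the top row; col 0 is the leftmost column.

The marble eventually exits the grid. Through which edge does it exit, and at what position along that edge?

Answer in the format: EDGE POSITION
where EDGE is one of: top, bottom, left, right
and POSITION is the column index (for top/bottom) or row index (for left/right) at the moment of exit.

Answer: right 4

Derivation:
Step 1: enter (1,5), '.' pass, move left to (1,4)
Step 2: enter (1,4), '/' deflects left->down, move down to (2,4)
Step 3: enter (2,4), '.' pass, move down to (3,4)
Step 4: enter (3,4), '.' pass, move down to (4,4)
Step 5: enter (4,4), '\' deflects down->right, move right to (4,5)
Step 6: enter (4,5), '.' pass, move right to (4,6)
Step 7: at (4,6) — EXIT via right edge, pos 4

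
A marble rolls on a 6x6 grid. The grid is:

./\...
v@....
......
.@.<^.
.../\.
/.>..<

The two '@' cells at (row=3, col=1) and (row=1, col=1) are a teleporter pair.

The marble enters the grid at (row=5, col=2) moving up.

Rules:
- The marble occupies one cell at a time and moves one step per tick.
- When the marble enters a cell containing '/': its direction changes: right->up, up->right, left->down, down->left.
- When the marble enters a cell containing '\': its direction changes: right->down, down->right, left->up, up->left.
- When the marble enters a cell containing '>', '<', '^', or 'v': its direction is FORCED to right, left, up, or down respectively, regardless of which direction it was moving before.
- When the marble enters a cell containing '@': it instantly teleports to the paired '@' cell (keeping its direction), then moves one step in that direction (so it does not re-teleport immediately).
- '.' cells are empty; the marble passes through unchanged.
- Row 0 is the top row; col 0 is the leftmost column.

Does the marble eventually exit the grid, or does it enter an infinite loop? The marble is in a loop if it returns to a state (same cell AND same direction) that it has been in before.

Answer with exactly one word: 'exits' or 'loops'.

Step 1: enter (5,2), '>' forces up->right, move right to (5,3)
Step 2: enter (5,3), '.' pass, move right to (5,4)
Step 3: enter (5,4), '.' pass, move right to (5,5)
Step 4: enter (5,5), '<' forces right->left, move left to (5,4)
Step 5: enter (5,4), '.' pass, move left to (5,3)
Step 6: enter (5,3), '.' pass, move left to (5,2)
Step 7: enter (5,2), '>' forces left->right, move right to (5,3)
Step 8: at (5,3) dir=right — LOOP DETECTED (seen before)

Answer: loops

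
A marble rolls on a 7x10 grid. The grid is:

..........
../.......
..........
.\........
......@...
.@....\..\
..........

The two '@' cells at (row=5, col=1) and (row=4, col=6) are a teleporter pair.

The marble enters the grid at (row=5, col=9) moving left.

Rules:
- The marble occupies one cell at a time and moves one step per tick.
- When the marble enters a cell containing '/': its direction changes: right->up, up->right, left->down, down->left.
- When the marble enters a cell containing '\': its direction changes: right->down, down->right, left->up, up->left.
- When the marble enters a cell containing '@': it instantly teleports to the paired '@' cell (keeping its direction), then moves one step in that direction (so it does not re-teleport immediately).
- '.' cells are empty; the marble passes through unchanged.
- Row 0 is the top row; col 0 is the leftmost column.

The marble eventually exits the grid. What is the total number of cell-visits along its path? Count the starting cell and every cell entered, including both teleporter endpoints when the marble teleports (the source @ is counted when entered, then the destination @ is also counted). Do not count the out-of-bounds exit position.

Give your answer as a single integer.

Step 1: enter (5,9), '\' deflects left->up, move up to (4,9)
Step 2: enter (4,9), '.' pass, move up to (3,9)
Step 3: enter (3,9), '.' pass, move up to (2,9)
Step 4: enter (2,9), '.' pass, move up to (1,9)
Step 5: enter (1,9), '.' pass, move up to (0,9)
Step 6: enter (0,9), '.' pass, move up to (-1,9)
Step 7: at (-1,9) — EXIT via top edge, pos 9
Path length (cell visits): 6

Answer: 6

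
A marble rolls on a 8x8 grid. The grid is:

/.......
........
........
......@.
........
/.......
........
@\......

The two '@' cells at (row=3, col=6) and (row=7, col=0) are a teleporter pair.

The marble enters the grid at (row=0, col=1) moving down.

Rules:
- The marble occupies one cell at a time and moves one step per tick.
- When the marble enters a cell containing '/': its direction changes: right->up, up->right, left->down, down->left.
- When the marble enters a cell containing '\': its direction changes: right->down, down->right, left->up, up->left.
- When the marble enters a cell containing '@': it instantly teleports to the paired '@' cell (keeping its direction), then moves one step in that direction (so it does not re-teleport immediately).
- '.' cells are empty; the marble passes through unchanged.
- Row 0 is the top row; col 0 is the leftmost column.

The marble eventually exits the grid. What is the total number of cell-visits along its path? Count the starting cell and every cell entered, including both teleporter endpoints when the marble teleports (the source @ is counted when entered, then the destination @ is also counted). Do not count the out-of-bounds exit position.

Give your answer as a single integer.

Step 1: enter (0,1), '.' pass, move down to (1,1)
Step 2: enter (1,1), '.' pass, move down to (2,1)
Step 3: enter (2,1), '.' pass, move down to (3,1)
Step 4: enter (3,1), '.' pass, move down to (4,1)
Step 5: enter (4,1), '.' pass, move down to (5,1)
Step 6: enter (5,1), '.' pass, move down to (6,1)
Step 7: enter (6,1), '.' pass, move down to (7,1)
Step 8: enter (7,1), '\' deflects down->right, move right to (7,2)
Step 9: enter (7,2), '.' pass, move right to (7,3)
Step 10: enter (7,3), '.' pass, move right to (7,4)
Step 11: enter (7,4), '.' pass, move right to (7,5)
Step 12: enter (7,5), '.' pass, move right to (7,6)
Step 13: enter (7,6), '.' pass, move right to (7,7)
Step 14: enter (7,7), '.' pass, move right to (7,8)
Step 15: at (7,8) — EXIT via right edge, pos 7
Path length (cell visits): 14

Answer: 14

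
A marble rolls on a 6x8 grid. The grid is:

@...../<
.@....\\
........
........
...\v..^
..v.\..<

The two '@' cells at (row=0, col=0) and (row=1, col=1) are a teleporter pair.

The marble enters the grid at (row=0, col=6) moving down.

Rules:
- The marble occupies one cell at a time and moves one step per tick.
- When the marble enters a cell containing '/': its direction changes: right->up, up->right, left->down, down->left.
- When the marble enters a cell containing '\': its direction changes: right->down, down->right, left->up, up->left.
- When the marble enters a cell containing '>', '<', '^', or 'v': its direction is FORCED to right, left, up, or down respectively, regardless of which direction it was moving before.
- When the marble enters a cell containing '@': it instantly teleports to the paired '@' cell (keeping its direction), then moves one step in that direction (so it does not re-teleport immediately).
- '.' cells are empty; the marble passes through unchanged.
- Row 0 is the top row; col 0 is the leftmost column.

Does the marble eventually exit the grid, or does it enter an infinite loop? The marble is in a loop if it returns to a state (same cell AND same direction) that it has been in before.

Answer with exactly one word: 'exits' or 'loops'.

Answer: exits

Derivation:
Step 1: enter (0,6), '/' deflects down->left, move left to (0,5)
Step 2: enter (0,5), '.' pass, move left to (0,4)
Step 3: enter (0,4), '.' pass, move left to (0,3)
Step 4: enter (0,3), '.' pass, move left to (0,2)
Step 5: enter (0,2), '.' pass, move left to (0,1)
Step 6: enter (0,1), '.' pass, move left to (0,0)
Step 7: enter (0,0), '@' teleport (0,0)->(1,1), also enter (1,1), move left to (1,0)
Step 8: enter (1,0), '.' pass, move left to (1,-1)
Step 9: at (1,-1) — EXIT via left edge, pos 1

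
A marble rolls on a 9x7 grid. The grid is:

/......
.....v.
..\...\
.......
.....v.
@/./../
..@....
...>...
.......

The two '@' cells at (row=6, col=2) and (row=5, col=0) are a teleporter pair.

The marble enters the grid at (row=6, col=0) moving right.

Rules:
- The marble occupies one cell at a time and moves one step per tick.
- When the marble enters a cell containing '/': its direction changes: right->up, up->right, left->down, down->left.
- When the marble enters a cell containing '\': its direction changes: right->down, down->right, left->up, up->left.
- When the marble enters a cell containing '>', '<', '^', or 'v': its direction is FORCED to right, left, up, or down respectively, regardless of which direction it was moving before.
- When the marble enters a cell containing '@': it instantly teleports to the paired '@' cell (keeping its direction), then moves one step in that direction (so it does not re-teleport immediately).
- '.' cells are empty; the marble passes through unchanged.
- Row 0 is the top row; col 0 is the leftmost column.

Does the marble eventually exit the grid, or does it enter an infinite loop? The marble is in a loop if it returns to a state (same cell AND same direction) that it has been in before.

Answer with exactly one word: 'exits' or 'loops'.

Step 1: enter (6,0), '.' pass, move right to (6,1)
Step 2: enter (6,1), '.' pass, move right to (6,2)
Step 3: enter (6,2), '@' teleport (6,2)->(5,0), also enter (5,0), move right to (5,1)
Step 4: enter (5,1), '/' deflects right->up, move up to (4,1)
Step 5: enter (4,1), '.' pass, move up to (3,1)
Step 6: enter (3,1), '.' pass, move up to (2,1)
Step 7: enter (2,1), '.' pass, move up to (1,1)
Step 8: enter (1,1), '.' pass, move up to (0,1)
Step 9: enter (0,1), '.' pass, move up to (-1,1)
Step 10: at (-1,1) — EXIT via top edge, pos 1

Answer: exits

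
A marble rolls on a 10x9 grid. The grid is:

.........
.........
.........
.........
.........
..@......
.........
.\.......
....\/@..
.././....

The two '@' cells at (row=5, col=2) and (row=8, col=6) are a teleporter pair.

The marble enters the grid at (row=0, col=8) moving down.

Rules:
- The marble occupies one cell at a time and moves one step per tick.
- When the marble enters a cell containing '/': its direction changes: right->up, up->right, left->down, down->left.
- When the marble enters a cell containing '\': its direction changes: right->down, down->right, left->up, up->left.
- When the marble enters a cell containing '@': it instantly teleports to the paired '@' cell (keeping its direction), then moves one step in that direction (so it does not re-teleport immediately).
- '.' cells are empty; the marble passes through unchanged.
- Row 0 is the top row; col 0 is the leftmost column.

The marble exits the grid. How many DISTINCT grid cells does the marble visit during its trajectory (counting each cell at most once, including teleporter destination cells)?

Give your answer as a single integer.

Answer: 10

Derivation:
Step 1: enter (0,8), '.' pass, move down to (1,8)
Step 2: enter (1,8), '.' pass, move down to (2,8)
Step 3: enter (2,8), '.' pass, move down to (3,8)
Step 4: enter (3,8), '.' pass, move down to (4,8)
Step 5: enter (4,8), '.' pass, move down to (5,8)
Step 6: enter (5,8), '.' pass, move down to (6,8)
Step 7: enter (6,8), '.' pass, move down to (7,8)
Step 8: enter (7,8), '.' pass, move down to (8,8)
Step 9: enter (8,8), '.' pass, move down to (9,8)
Step 10: enter (9,8), '.' pass, move down to (10,8)
Step 11: at (10,8) — EXIT via bottom edge, pos 8
Distinct cells visited: 10 (path length 10)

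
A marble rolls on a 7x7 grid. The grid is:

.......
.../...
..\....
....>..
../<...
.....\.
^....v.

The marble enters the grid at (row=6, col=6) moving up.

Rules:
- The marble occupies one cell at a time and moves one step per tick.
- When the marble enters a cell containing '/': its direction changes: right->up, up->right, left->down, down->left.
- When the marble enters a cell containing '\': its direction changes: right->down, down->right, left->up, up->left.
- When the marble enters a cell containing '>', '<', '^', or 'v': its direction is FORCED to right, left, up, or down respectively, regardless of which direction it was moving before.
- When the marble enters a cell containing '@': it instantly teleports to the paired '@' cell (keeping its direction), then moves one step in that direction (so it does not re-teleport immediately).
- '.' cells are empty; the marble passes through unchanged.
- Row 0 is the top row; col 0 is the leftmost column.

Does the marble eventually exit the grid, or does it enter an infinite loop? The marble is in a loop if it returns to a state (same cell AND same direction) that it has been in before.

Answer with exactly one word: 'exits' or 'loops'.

Step 1: enter (6,6), '.' pass, move up to (5,6)
Step 2: enter (5,6), '.' pass, move up to (4,6)
Step 3: enter (4,6), '.' pass, move up to (3,6)
Step 4: enter (3,6), '.' pass, move up to (2,6)
Step 5: enter (2,6), '.' pass, move up to (1,6)
Step 6: enter (1,6), '.' pass, move up to (0,6)
Step 7: enter (0,6), '.' pass, move up to (-1,6)
Step 8: at (-1,6) — EXIT via top edge, pos 6

Answer: exits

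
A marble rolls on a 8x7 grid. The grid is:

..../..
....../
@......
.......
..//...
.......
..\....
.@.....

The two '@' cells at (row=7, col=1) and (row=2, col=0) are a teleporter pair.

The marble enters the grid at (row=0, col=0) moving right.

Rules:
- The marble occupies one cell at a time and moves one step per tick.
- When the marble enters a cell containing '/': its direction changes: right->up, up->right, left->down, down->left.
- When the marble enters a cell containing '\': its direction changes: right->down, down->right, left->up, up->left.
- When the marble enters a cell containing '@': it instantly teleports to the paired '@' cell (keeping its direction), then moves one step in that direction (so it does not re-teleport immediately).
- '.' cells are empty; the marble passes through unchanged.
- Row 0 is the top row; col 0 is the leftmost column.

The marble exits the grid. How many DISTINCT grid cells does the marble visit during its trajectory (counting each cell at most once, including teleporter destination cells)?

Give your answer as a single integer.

Answer: 5

Derivation:
Step 1: enter (0,0), '.' pass, move right to (0,1)
Step 2: enter (0,1), '.' pass, move right to (0,2)
Step 3: enter (0,2), '.' pass, move right to (0,3)
Step 4: enter (0,3), '.' pass, move right to (0,4)
Step 5: enter (0,4), '/' deflects right->up, move up to (-1,4)
Step 6: at (-1,4) — EXIT via top edge, pos 4
Distinct cells visited: 5 (path length 5)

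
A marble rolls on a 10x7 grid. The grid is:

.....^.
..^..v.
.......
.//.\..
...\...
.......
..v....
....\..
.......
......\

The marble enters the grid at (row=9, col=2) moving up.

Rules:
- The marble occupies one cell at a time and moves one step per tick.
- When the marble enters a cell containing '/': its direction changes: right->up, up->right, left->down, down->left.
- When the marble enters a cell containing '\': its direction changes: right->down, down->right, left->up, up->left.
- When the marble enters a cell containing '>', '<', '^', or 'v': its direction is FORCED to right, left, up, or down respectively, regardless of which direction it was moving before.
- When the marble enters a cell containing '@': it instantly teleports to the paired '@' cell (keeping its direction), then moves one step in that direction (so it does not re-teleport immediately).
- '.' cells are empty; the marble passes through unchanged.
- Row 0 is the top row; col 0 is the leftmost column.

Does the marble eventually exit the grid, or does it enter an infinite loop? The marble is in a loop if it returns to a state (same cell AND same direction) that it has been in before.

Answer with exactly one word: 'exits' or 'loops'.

Answer: exits

Derivation:
Step 1: enter (9,2), '.' pass, move up to (8,2)
Step 2: enter (8,2), '.' pass, move up to (7,2)
Step 3: enter (7,2), '.' pass, move up to (6,2)
Step 4: enter (6,2), 'v' forces up->down, move down to (7,2)
Step 5: enter (7,2), '.' pass, move down to (8,2)
Step 6: enter (8,2), '.' pass, move down to (9,2)
Step 7: enter (9,2), '.' pass, move down to (10,2)
Step 8: at (10,2) — EXIT via bottom edge, pos 2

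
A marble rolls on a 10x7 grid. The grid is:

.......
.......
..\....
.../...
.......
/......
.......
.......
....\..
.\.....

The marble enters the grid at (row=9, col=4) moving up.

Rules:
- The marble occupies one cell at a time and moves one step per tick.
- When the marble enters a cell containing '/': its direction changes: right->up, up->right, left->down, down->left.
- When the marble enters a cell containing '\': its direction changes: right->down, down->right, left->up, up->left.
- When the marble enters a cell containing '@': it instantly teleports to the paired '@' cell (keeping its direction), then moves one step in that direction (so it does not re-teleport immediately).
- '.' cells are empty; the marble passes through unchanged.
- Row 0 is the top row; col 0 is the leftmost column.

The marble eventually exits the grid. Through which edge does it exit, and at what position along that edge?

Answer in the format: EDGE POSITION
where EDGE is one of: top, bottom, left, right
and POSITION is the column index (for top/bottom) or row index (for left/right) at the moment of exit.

Step 1: enter (9,4), '.' pass, move up to (8,4)
Step 2: enter (8,4), '\' deflects up->left, move left to (8,3)
Step 3: enter (8,3), '.' pass, move left to (8,2)
Step 4: enter (8,2), '.' pass, move left to (8,1)
Step 5: enter (8,1), '.' pass, move left to (8,0)
Step 6: enter (8,0), '.' pass, move left to (8,-1)
Step 7: at (8,-1) — EXIT via left edge, pos 8

Answer: left 8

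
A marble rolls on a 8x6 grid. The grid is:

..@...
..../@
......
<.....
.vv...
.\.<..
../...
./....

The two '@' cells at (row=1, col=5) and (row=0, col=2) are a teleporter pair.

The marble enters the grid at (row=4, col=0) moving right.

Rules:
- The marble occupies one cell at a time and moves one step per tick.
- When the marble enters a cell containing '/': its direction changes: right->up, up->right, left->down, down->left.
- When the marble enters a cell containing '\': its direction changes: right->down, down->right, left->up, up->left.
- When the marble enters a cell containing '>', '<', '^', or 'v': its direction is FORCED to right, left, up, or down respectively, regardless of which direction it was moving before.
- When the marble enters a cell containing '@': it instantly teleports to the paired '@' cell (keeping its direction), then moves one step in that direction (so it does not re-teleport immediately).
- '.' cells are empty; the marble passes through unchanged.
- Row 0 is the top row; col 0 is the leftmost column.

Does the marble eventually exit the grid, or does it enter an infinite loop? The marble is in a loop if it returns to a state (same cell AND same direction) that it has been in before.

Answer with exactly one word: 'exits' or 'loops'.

Step 1: enter (4,0), '.' pass, move right to (4,1)
Step 2: enter (4,1), 'v' forces right->down, move down to (5,1)
Step 3: enter (5,1), '\' deflects down->right, move right to (5,2)
Step 4: enter (5,2), '.' pass, move right to (5,3)
Step 5: enter (5,3), '<' forces right->left, move left to (5,2)
Step 6: enter (5,2), '.' pass, move left to (5,1)
Step 7: enter (5,1), '\' deflects left->up, move up to (4,1)
Step 8: enter (4,1), 'v' forces up->down, move down to (5,1)
Step 9: at (5,1) dir=down — LOOP DETECTED (seen before)

Answer: loops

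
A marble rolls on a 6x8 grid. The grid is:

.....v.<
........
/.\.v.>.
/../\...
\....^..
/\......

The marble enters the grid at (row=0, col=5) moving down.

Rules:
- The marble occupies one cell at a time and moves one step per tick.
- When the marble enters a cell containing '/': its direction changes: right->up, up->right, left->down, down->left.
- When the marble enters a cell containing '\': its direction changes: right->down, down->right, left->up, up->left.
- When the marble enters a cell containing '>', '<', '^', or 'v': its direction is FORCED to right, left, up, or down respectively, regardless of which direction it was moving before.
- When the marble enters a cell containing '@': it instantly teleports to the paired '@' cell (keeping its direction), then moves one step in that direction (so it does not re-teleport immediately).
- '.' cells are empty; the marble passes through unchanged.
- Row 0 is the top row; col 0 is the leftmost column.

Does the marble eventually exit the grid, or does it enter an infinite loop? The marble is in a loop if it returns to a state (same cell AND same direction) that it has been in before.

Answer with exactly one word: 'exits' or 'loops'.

Answer: loops

Derivation:
Step 1: enter (0,5), 'v' forces down->down, move down to (1,5)
Step 2: enter (1,5), '.' pass, move down to (2,5)
Step 3: enter (2,5), '.' pass, move down to (3,5)
Step 4: enter (3,5), '.' pass, move down to (4,5)
Step 5: enter (4,5), '^' forces down->up, move up to (3,5)
Step 6: enter (3,5), '.' pass, move up to (2,5)
Step 7: enter (2,5), '.' pass, move up to (1,5)
Step 8: enter (1,5), '.' pass, move up to (0,5)
Step 9: enter (0,5), 'v' forces up->down, move down to (1,5)
Step 10: at (1,5) dir=down — LOOP DETECTED (seen before)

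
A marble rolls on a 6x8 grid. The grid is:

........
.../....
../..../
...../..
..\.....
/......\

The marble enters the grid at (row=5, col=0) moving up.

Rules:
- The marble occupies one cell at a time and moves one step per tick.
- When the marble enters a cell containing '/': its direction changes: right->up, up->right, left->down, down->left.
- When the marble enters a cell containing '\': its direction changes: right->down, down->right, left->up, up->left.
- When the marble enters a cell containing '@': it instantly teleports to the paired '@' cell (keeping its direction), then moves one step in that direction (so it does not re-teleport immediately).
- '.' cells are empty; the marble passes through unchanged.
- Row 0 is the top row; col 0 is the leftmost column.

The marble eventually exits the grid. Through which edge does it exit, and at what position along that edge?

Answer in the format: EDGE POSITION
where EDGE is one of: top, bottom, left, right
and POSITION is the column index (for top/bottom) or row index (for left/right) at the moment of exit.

Step 1: enter (5,0), '/' deflects up->right, move right to (5,1)
Step 2: enter (5,1), '.' pass, move right to (5,2)
Step 3: enter (5,2), '.' pass, move right to (5,3)
Step 4: enter (5,3), '.' pass, move right to (5,4)
Step 5: enter (5,4), '.' pass, move right to (5,5)
Step 6: enter (5,5), '.' pass, move right to (5,6)
Step 7: enter (5,6), '.' pass, move right to (5,7)
Step 8: enter (5,7), '\' deflects right->down, move down to (6,7)
Step 9: at (6,7) — EXIT via bottom edge, pos 7

Answer: bottom 7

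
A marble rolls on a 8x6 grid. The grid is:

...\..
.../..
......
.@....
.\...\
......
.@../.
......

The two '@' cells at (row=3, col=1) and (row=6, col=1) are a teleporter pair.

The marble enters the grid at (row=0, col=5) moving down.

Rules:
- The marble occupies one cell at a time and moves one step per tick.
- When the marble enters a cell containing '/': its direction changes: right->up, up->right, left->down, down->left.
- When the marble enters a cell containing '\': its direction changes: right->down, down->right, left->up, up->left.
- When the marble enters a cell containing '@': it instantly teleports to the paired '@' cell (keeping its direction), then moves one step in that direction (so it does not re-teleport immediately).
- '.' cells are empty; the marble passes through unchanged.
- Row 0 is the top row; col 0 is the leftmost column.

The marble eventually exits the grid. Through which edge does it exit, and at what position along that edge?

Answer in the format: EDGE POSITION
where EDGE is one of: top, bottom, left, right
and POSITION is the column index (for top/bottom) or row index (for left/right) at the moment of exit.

Step 1: enter (0,5), '.' pass, move down to (1,5)
Step 2: enter (1,5), '.' pass, move down to (2,5)
Step 3: enter (2,5), '.' pass, move down to (3,5)
Step 4: enter (3,5), '.' pass, move down to (4,5)
Step 5: enter (4,5), '\' deflects down->right, move right to (4,6)
Step 6: at (4,6) — EXIT via right edge, pos 4

Answer: right 4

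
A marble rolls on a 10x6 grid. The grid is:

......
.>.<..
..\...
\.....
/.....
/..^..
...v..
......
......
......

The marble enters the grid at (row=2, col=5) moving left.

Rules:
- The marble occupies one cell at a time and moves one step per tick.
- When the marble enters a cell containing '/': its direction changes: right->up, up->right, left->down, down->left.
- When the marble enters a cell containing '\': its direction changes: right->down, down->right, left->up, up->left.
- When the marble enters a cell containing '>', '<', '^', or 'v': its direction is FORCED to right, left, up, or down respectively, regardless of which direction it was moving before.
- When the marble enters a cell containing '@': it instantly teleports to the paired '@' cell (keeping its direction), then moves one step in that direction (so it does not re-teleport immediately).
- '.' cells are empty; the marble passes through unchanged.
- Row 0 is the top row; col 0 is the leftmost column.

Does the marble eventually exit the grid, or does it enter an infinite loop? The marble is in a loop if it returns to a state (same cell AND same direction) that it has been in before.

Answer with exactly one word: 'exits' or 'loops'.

Answer: exits

Derivation:
Step 1: enter (2,5), '.' pass, move left to (2,4)
Step 2: enter (2,4), '.' pass, move left to (2,3)
Step 3: enter (2,3), '.' pass, move left to (2,2)
Step 4: enter (2,2), '\' deflects left->up, move up to (1,2)
Step 5: enter (1,2), '.' pass, move up to (0,2)
Step 6: enter (0,2), '.' pass, move up to (-1,2)
Step 7: at (-1,2) — EXIT via top edge, pos 2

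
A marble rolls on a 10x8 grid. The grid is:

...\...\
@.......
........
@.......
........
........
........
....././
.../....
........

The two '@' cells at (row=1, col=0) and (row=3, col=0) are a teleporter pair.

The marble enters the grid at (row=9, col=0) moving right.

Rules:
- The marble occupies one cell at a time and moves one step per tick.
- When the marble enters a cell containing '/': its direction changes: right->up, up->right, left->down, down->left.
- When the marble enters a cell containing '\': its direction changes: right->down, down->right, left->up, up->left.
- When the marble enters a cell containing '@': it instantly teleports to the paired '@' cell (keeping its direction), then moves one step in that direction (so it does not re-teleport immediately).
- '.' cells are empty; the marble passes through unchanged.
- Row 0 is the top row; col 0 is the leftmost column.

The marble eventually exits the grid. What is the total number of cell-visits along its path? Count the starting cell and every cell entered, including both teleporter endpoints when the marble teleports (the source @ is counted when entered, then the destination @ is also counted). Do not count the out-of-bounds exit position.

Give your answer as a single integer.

Step 1: enter (9,0), '.' pass, move right to (9,1)
Step 2: enter (9,1), '.' pass, move right to (9,2)
Step 3: enter (9,2), '.' pass, move right to (9,3)
Step 4: enter (9,3), '.' pass, move right to (9,4)
Step 5: enter (9,4), '.' pass, move right to (9,5)
Step 6: enter (9,5), '.' pass, move right to (9,6)
Step 7: enter (9,6), '.' pass, move right to (9,7)
Step 8: enter (9,7), '.' pass, move right to (9,8)
Step 9: at (9,8) — EXIT via right edge, pos 9
Path length (cell visits): 8

Answer: 8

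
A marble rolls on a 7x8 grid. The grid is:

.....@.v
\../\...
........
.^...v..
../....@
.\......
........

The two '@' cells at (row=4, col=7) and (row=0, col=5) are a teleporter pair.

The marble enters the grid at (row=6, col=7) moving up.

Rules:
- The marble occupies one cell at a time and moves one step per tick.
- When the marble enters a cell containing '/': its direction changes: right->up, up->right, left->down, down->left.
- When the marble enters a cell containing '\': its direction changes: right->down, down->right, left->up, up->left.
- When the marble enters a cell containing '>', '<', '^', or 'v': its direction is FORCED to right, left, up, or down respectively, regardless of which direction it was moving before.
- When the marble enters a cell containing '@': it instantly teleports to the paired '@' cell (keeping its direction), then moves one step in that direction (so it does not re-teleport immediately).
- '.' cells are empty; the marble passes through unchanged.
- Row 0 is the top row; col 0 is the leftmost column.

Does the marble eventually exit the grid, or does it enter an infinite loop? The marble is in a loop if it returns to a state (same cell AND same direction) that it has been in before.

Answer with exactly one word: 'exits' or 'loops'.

Answer: exits

Derivation:
Step 1: enter (6,7), '.' pass, move up to (5,7)
Step 2: enter (5,7), '.' pass, move up to (4,7)
Step 3: enter (4,7), '@' teleport (4,7)->(0,5), also enter (0,5), move up to (-1,5)
Step 4: at (-1,5) — EXIT via top edge, pos 5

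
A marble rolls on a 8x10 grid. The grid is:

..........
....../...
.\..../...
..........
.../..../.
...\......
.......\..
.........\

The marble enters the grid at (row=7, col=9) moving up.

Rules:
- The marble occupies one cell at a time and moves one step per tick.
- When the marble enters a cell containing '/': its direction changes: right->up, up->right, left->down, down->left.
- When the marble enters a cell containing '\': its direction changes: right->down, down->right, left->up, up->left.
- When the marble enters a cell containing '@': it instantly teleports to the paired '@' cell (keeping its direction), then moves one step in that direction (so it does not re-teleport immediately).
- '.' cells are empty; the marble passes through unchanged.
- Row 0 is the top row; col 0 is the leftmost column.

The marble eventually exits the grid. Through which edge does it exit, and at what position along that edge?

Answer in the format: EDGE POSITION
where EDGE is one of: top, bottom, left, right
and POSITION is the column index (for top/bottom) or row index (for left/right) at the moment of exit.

Step 1: enter (7,9), '\' deflects up->left, move left to (7,8)
Step 2: enter (7,8), '.' pass, move left to (7,7)
Step 3: enter (7,7), '.' pass, move left to (7,6)
Step 4: enter (7,6), '.' pass, move left to (7,5)
Step 5: enter (7,5), '.' pass, move left to (7,4)
Step 6: enter (7,4), '.' pass, move left to (7,3)
Step 7: enter (7,3), '.' pass, move left to (7,2)
Step 8: enter (7,2), '.' pass, move left to (7,1)
Step 9: enter (7,1), '.' pass, move left to (7,0)
Step 10: enter (7,0), '.' pass, move left to (7,-1)
Step 11: at (7,-1) — EXIT via left edge, pos 7

Answer: left 7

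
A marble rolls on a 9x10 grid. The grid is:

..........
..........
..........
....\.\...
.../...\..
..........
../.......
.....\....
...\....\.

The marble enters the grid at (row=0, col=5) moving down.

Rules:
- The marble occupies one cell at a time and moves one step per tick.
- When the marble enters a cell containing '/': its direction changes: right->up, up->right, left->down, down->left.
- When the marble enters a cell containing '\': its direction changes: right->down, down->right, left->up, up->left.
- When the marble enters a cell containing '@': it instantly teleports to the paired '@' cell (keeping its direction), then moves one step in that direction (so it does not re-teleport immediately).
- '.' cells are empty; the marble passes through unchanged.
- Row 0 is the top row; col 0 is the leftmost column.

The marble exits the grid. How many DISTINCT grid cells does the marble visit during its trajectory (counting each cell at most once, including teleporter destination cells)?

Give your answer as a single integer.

Step 1: enter (0,5), '.' pass, move down to (1,5)
Step 2: enter (1,5), '.' pass, move down to (2,5)
Step 3: enter (2,5), '.' pass, move down to (3,5)
Step 4: enter (3,5), '.' pass, move down to (4,5)
Step 5: enter (4,5), '.' pass, move down to (5,5)
Step 6: enter (5,5), '.' pass, move down to (6,5)
Step 7: enter (6,5), '.' pass, move down to (7,5)
Step 8: enter (7,5), '\' deflects down->right, move right to (7,6)
Step 9: enter (7,6), '.' pass, move right to (7,7)
Step 10: enter (7,7), '.' pass, move right to (7,8)
Step 11: enter (7,8), '.' pass, move right to (7,9)
Step 12: enter (7,9), '.' pass, move right to (7,10)
Step 13: at (7,10) — EXIT via right edge, pos 7
Distinct cells visited: 12 (path length 12)

Answer: 12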